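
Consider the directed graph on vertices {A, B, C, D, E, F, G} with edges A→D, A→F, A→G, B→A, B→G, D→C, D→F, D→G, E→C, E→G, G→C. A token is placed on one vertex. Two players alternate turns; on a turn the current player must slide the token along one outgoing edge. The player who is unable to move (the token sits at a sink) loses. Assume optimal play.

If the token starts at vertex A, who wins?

Use the standard recursion: the mover loses at a terminal position; elsewhere, the mover wins exactly when some move hands the opponent an L position.
Every edge goes from a vertex to one that appears earlier in the order F, C, G, D, A, E, B, so processing vertices in that order labels each vertex after all of its successors.
F: no outgoing edge → L
C: no outgoing edge → L
G: reaches L-position C → W
D: reaches L-position C → W
A: reaches L-position F → W
E: reaches L-position C → W
B: only reaches A(W), G(W), all W → L
From A the player to move can move to F, reaching an L position.

The first player wins.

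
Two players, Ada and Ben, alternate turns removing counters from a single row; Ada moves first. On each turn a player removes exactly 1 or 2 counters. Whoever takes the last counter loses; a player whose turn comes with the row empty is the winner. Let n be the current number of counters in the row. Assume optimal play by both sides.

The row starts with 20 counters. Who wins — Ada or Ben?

Ada wins.

Compute win/loss labels from the base case upward. A position with no move is W. Any other position is W if it can reach an L in one move, else L.
n=0: no move; the opponent has just taken the last counter and therefore loses → W
n=1: L (sole option 0(W) is W)
n=2: W (go to 1, an L position)
n=3: W (go to 1, an L position)
n=4: L (options 3(W), 2(W) are all W)
n=5: W (go to 4, an L position)
n=6: W (go to 4, an L position)
n=7: L (options 6(W), 5(W) are all W)
n=8: W (go to 7, an L position)
n=9: W (go to 7, an L position)
n=10: L (options 9(W), 8(W) are all W)
n=11: W (go to 10, an L position)
n=12: W (go to 10, an L position)
n=13: L (options 12(W), 11(W) are all W)
n=14: W (go to 13, an L position)
n=15: W (go to 13, an L position)
n=16: L (options 15(W), 14(W) are all W)
n=17: W (go to 16, an L position)
n=18: W (go to 16, an L position)
n=19: L (options 18(W), 17(W) are all W)
n=20: W (go to 19, an L position)
The starting position 20 is W: Ada should remove 1, leaving 19, handing over an L position.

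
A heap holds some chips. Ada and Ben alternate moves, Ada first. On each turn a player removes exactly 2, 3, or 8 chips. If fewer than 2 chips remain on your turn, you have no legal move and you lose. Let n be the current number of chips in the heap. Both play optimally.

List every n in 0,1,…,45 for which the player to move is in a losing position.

Build the W/L table. Terminal = L. A non-terminal position is W if it has a move to some L; otherwise it is L.
n=0: no move → L
n=1: no move → L
n=2: W (go to 0, an L position)
n=3: W (go to 1, an L position)
n=4: W (go to 1, an L position)
n=5: L (options 3(W), 2(W) are all W)
n=6: L (options 4(W), 3(W) are all W)
n=7: W (go to 5, an L position)
n=8: W (go to 6, an L position)
n=9: W (go to 6, an L position)
n=10: L (options 8(W), 7(W), 2(W) are all W)
n=11: L (options 9(W), 8(W), 3(W) are all W)
n=12: W (go to 10, an L position)
n=13: W (go to 11, an L position)
n=14: W (go to 11, an L position)
n=15: L (options 13(W), 12(W), 7(W) are all W)
n=16: L (options 14(W), 13(W), 8(W) are all W)
n=17: W (go to 15, an L position)
n=18: W (go to 16, an L position)
n=19: W (go to 16, an L position)
n=20: L (options 18(W), 17(W), 12(W) are all W)
n=21: L (options 19(W), 18(W), 13(W) are all W)
n=22: W (go to 20, an L position)
n=23: W (go to 21, an L position)
n=24: W (go to 21, an L position)
n=25: L (options 23(W), 22(W), 17(W) are all W)
n=26: L (options 24(W), 23(W), 18(W) are all W)
n=27: W (go to 25, an L position)
n=28: W (go to 26, an L position)
n=29: W (go to 26, an L position)
n=30: L (options 28(W), 27(W), 22(W) are all W)
n=31: L (options 29(W), 28(W), 23(W) are all W)
n=32: W (go to 30, an L position)
n=33: W (go to 31, an L position)
n=34: W (go to 31, an L position)
n=35: L (options 33(W), 32(W), 27(W) are all W)
n=36: L (options 34(W), 33(W), 28(W) are all W)
n=37: W (go to 35, an L position)
n=38: W (go to 36, an L position)
n=39: W (go to 36, an L position)
n=40: L (options 38(W), 37(W), 32(W) are all W)
n=41: L (options 39(W), 38(W), 33(W) are all W)
n=42: W (go to 40, an L position)
n=43: W (go to 41, an L position)
n=44: W (go to 41, an L position)
n=45: L (options 43(W), 42(W), 37(W) are all W)
The losing starting values of n are exactly the entries labelled L in this table (19 of them).

0, 1, 5, 6, 10, 11, 15, 16, 20, 21, 25, 26, 30, 31, 35, 36, 40, 41, 45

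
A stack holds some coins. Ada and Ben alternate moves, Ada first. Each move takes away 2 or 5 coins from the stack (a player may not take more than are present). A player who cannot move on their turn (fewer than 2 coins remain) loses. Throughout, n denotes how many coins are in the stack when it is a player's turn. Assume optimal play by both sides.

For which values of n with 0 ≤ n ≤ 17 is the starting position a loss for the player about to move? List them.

0, 1, 4, 7, 8, 11, 14, 15

Build the W/L table. Terminal = L. A non-terminal position is W if it has a move to some L; otherwise it is L.
n=0: no move → L
n=1: no move → L
n=2: reaches L-position 0 → W
n=3: reaches L-position 1 → W
n=4: only reaches 2(W), which is W → L
n=5: reaches L-position 0 → W
n=6: reaches L-position 4 → W
n=7: only reaches 5(W), 2(W), all W → L
n=8: only reaches 6(W), 3(W), all W → L
n=9: reaches L-position 7 → W
n=10: reaches L-position 8 → W
n=11: only reaches 9(W), 6(W), all W → L
n=12: reaches L-position 7 → W
n=13: reaches L-position 11 → W
n=14: only reaches 12(W), 9(W), all W → L
n=15: only reaches 13(W), 10(W), all W → L
n=16: reaches L-position 14 → W
n=17: reaches L-position 15 → W
The losing starting values of n are exactly the entries labelled L in this table (8 of them).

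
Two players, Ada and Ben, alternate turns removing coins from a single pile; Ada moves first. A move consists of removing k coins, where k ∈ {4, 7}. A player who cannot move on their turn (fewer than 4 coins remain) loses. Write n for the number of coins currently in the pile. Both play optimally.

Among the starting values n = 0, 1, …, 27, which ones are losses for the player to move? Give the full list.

Positions with no move are L. A position that does have a move is losing for the player to move precisely when every available move leads to a winning position for the opponent. Fill in the labels:
n=0: no move → L
n=1: no move → L
n=2: no move → L
n=3: no move → L
n=4: →0(L), so W
n=5: →1(L), so W
n=6: →2(L), so W
n=7: →3(L), so W
n=8: →1(L), so W
n=9: →2(L), so W
n=10: →3(L), so W
n=11: →7(W), 4(W) — all W, so L
n=12: →8(W), 5(W) — all W, so L
n=13: →9(W), 6(W) — all W, so L
n=14: →10(W), 7(W) — all W, so L
n=15: →11(L), so W
n=16: →12(L), so W
n=17: →13(L), so W
n=18: →14(L), so W
n=19: →12(L), so W
n=20: →13(L), so W
n=21: →14(L), so W
n=22: →18(W), 15(W) — all W, so L
n=23: →19(W), 16(W) — all W, so L
n=24: →20(W), 17(W) — all W, so L
n=25: →21(W), 18(W) — all W, so L
n=26: →22(L), so W
n=27: →23(L), so W
The losing starting values of n are exactly the entries labelled L in this table (12 of them).

0, 1, 2, 3, 11, 12, 13, 14, 22, 23, 24, 25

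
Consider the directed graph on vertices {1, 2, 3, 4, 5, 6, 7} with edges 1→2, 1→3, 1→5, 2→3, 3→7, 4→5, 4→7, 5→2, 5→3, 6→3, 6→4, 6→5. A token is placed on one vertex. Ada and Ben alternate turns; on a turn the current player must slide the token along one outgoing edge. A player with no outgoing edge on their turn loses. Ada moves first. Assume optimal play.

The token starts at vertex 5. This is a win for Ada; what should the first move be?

Compute win/loss labels from the base case upward. A position with no move is L. Any other position is W if it can reach an L in one move, else L.
Every edge goes from a vertex to one that appears earlier in the order 7, 3, 2, 5, 4, 1, 6, so processing vertices in that order labels each vertex after all of its successors.
7: no outgoing edge → L
3: reaches L-position 7 → W
2: only reaches 3(W), which is W → L
5: reaches L-position 2 → W
4: reaches L-position 7 → W
1: reaches L-position 2 → W
6: only reaches 4(W), 5(W), 3(W), all W → L
From 5, the L positions reachable in one move are: 2.

Move to 2.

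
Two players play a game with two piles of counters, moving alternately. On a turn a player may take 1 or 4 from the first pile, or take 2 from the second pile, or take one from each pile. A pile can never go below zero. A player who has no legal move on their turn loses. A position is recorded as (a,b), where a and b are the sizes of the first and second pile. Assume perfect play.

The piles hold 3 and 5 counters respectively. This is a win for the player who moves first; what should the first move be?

Classify positions by backward induction: terminal positions (no move available) are L. From any other position, the mover wins iff some move reaches an L.
No move ever increases a pile, so every position that can arise here has a ≤ 3 and b ≤ 5; it is enough to label the cells with 0 ≤ a ≤ 3 and 0 ≤ b ≤ 5.
Every move lowers a or b (never raises either), so fill the grid row by row in increasing a, and left to right within a row: each cell's successors are then already labelled.
      b=0  b=1  b=2  b=3  b=4  b=5
a=0:    L    L    W    W    L    L
a=1:    W    W    W    L    W    W
a=2:    L    L    W    W    W    L
a=3:    W    W    W    L    L    W
Cells with no legal move (terminal, hence L): (0,0), (0,1).
The remaining L cells, each justified by listing all of its moves:
(0,4): only reaches (0,2)(W), which is W → L
(0,5): only reaches (0,3)(W), which is W → L
(1,3): only reaches (0,3)(W), (1,1)(W), (0,2)(W), all W → L
(2,0): only reaches (1,0)(W), which is W → L
(2,1): only reaches (1,1)(W), (1,0)(W), all W → L
(2,5): only reaches (1,5)(W), (2,3)(W), (1,4)(W), all W → L
(3,3): only reaches (2,3)(W), (3,1)(W), (2,2)(W), all W → L
(3,4): only reaches (2,4)(W), (3,2)(W), (2,3)(W), all W → L
Every other cell has at least one move into one of the L cells above, so it is W.
From (3,5), the L positions reachable in one move are: (2,5), (3,3). Any move reaching one of these is winning.

Move to (2,5).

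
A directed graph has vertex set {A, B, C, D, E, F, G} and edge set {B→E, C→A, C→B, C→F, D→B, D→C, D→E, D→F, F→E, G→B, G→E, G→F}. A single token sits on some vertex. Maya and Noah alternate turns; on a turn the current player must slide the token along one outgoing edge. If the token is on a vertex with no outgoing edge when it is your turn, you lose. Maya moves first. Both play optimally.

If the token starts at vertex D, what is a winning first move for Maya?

Compute win/loss labels from the base case upward. A position with no move is L. Any other position is W if it can reach an L in one move, else L.
Every edge goes from a vertex to one that appears earlier in the order A, E, F, B, C, G, D, so processing vertices in that order labels each vertex after all of its successors.
A: no outgoing edge → L
E: no outgoing edge → L
F: W (go to E, an L position)
B: W (go to E, an L position)
C: W (go to A, an L position)
G: W (go to E, an L position)
D: W (go to E, an L position)
From D, the L positions reachable in one move are: E.

Move to E.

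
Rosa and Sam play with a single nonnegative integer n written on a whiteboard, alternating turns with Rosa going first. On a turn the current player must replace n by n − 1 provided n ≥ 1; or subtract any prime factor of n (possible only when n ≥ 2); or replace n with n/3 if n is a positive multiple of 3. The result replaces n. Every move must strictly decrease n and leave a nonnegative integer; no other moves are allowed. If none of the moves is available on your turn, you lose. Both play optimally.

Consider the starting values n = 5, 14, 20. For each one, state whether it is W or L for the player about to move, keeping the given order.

Label each position W (a win for the player to move) or L (a loss). A position with no legal move is L; any other position is W exactly when some move reaches an L, and L when every move reaches a W.
n=0: no move → L
n=1: W (go to 0, an L position)
n=2: W (go to 0, an L position)
n=3: W (go to 0, an L position)
n=4: L (options 2(W), 3(W) are all W)
n=5: W (go to 0, an L position)
n=6: W (go to 4, an L position)
n=7: W (go to 0, an L position)
n=8: L (options 6(W), 7(W) are all W)
n=9: W (go to 8, an L position)
n=10: W (go to 8, an L position)
n=11: W (go to 0, an L position)
n=12: W (go to 4, an L position)
n=13: W (go to 0, an L position)
n=14: L (options 7(W), 12(W), 13(W) are all W)
n=15: W (go to 14, an L position)
n=16: W (go to 14, an L position)
n=17: W (go to 0, an L position)
n=18: L (options 6(W), 15(W), 16(W), 17(W) are all W)
n=19: W (go to 0, an L position)
n=20: W (go to 18, an L position)

5: W, 14: L, 20: W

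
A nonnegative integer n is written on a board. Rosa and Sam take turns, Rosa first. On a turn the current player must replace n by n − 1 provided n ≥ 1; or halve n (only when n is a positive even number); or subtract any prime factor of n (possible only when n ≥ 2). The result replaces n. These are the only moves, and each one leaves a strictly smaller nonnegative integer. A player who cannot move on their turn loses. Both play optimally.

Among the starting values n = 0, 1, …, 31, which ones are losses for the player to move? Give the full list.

Classify positions by backward induction: terminal positions (no move available) are L. From any other position, the mover wins iff some move reaches an L.
n=0: no move → L
n=1: reaches L-position 0 → W
n=2: reaches L-position 0 → W
n=3: reaches L-position 0 → W
n=4: only reaches 2(W), 3(W), all W → L
n=5: reaches L-position 0 → W
n=6: reaches L-position 4 → W
n=7: reaches L-position 0 → W
n=8: reaches L-position 4 → W
n=9: only reaches 6(W), 8(W), all W → L
n=10: reaches L-position 9 → W
n=11: reaches L-position 0 → W
n=12: reaches L-position 9 → W
n=13: reaches L-position 0 → W
n=14: only reaches 7(W), 12(W), 13(W), all W → L
n=15: reaches L-position 14 → W
n=16: reaches L-position 14 → W
n=17: reaches L-position 0 → W
n=18: reaches L-position 9 → W
n=19: reaches L-position 0 → W
n=20: only reaches 10(W), 15(W), 18(W), 19(W), all W → L
n=21: reaches L-position 14 → W
n=22: reaches L-position 20 → W
n=23: reaches L-position 0 → W
n=24: only reaches 12(W), 21(W), 22(W), 23(W), all W → L
n=25: reaches L-position 20 → W
n=26: reaches L-position 24 → W
n=27: reaches L-position 24 → W
n=28: reaches L-position 14 → W
n=29: reaches L-position 0 → W
n=30: only reaches 15(W), 25(W), 27(W), 28(W), 29(W), all W → L
n=31: reaches L-position 0 → W
Reading off the rows marked L gives the requested list; there are 7 such values of n.

0, 4, 9, 14, 20, 24, 30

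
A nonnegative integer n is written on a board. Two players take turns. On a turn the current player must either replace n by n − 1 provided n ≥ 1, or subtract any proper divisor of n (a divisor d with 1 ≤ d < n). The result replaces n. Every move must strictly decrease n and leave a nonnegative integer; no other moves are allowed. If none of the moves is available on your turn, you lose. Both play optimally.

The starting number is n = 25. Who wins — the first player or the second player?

The second player wins.

Classify positions by backward induction: terminal positions (no move available) are L. From any other position, the mover wins iff some move reaches an L.
n=0: no move → L
n=1: reaches L-position 0 → W
n=2: only reaches 1(W), which is W → L
n=3: reaches L-position 2 → W
n=4: reaches L-position 2 → W
n=5: only reaches 4(W), which is W → L
n=6: reaches L-position 5 → W
n=7: only reaches 6(W), which is W → L
n=8: reaches L-position 7 → W
n=9: only reaches 6(W), 8(W), all W → L
n=10: reaches L-position 5 → W
n=11: only reaches 10(W), which is W → L
n=12: reaches L-position 9 → W
n=13: only reaches 12(W), which is W → L
n=14: reaches L-position 7 → W
n=15: only reaches 10(W), 12(W), 14(W), all W → L
n=16: reaches L-position 15 → W
n=17: only reaches 16(W), which is W → L
n=18: reaches L-position 9 → W
n=19: only reaches 18(W), which is W → L
n=20: reaches L-position 15 → W
n=21: only reaches 14(W), 18(W), 20(W), all W → L
n=22: reaches L-position 11 → W
n=23: only reaches 22(W), which is W → L
n=24: reaches L-position 21 → W
n=25: only reaches 20(W), 24(W), all W → L
Every move from 25 reaches a W position, so the mover loses.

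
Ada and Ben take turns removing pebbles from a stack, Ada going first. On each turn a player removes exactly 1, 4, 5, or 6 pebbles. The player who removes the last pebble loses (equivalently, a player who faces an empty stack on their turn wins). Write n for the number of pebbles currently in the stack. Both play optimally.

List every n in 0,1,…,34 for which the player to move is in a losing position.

1, 3, 10, 12, 19, 21, 28, 30

Classify positions by backward induction: terminal positions (no move available) are W. From any other position, the mover wins iff some move reaches an L.
n=0: no move; the opponent has just taken the last pebble and therefore loses → W
n=1: →0(W) only, which is W, so L
n=2: →1(L), so W
n=3: →2(W) only, which is W, so L
n=4: →3(L), so W
n=5: →1(L), so W
n=6: →1(L), so W
n=7: →3(L), so W
n=8: →3(L), so W
n=9: →3(L), so W
n=10: →9(W), 6(W), 5(W), 4(W) — all W, so L
n=11: →10(L), so W
n=12: →11(W), 8(W), 7(W), 6(W) — all W, so L
n=13: →12(L), so W
n=14: →10(L), so W
n=15: →10(L), so W
n=16: →12(L), so W
n=17: →12(L), so W
n=18: →12(L), so W
n=19: →18(W), 15(W), 14(W), 13(W) — all W, so L
n=20: →19(L), so W
n=21: →20(W), 17(W), 16(W), 15(W) — all W, so L
n=22: →21(L), so W
n=23: →19(L), so W
n=24: →19(L), so W
n=25: →21(L), so W
n=26: →21(L), so W
n=27: →21(L), so W
n=28: →27(W), 24(W), 23(W), 22(W) — all W, so L
n=29: →28(L), so W
n=30: →29(W), 26(W), 25(W), 24(W) — all W, so L
n=31: →30(L), so W
n=32: →28(L), so W
n=33: →28(L), so W
n=34: →30(L), so W
The losing starting values of n are exactly the entries labelled L in this table (8 of them).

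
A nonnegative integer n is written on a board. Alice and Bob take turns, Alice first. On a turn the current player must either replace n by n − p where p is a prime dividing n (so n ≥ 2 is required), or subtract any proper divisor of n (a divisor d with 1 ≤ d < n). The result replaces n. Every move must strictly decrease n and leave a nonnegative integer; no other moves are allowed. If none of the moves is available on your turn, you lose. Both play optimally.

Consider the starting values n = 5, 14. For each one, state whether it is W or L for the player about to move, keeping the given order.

5: W, 14: L

Use the standard recursion: the mover loses at a terminal position; elsewhere, the mover wins exactly when some move hands the opponent an L position.
n=0: no move → L
n=1: no move → L
n=2: can move to 0, which is L ⇒ W
n=3: can move to 0, which is L ⇒ W
n=4: moves to 2(W), 3(W); every one is W ⇒ L
n=5: can move to 0, which is L ⇒ W
n=6: can move to 4, which is L ⇒ W
n=7: can move to 0, which is L ⇒ W
n=8: can move to 4, which is L ⇒ W
n=9: moves to 6(W), 8(W); every one is W ⇒ L
n=10: can move to 9, which is L ⇒ W
n=11: can move to 0, which is L ⇒ W
n=12: can move to 9, which is L ⇒ W
n=13: can move to 0, which is L ⇒ W
n=14: moves to 7(W), 12(W), 13(W); every one is W ⇒ L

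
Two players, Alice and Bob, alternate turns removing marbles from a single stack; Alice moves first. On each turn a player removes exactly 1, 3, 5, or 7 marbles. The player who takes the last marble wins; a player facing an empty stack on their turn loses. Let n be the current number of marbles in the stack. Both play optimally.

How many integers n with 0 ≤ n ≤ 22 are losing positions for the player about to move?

Compute win/loss labels from the base case upward. A position with no move is L. Any other position is W if it can reach an L in one move, else L.
n=0: no move → L
n=1: can move to 0, which is L ⇒ W
n=2: the only move is to 1(W), a W ⇒ L
n=3: can move to 2, which is L ⇒ W
n=4: moves to 3(W), 1(W); every one is W ⇒ L
n=5: can move to 4, which is L ⇒ W
n=6: moves to 5(W), 3(W), 1(W); every one is W ⇒ L
n=7: can move to 6, which is L ⇒ W
n=8: moves to 7(W), 5(W), 3(W), 1(W); every one is W ⇒ L
n=9: can move to 8, which is L ⇒ W
n=10: moves to 9(W), 7(W), 5(W), 3(W); every one is W ⇒ L
n=11: can move to 10, which is L ⇒ W
n=12: moves to 11(W), 9(W), 7(W), 5(W); every one is W ⇒ L
n=13: can move to 12, which is L ⇒ W
n=14: moves to 13(W), 11(W), 9(W), 7(W); every one is W ⇒ L
n=15: can move to 14, which is L ⇒ W
n=16: moves to 15(W), 13(W), 11(W), 9(W); every one is W ⇒ L
n=17: can move to 16, which is L ⇒ W
n=18: moves to 17(W), 15(W), 13(W), 11(W); every one is W ⇒ L
n=19: can move to 18, which is L ⇒ W
n=20: moves to 19(W), 17(W), 15(W), 13(W); every one is W ⇒ L
n=21: can move to 20, which is L ⇒ W
n=22: moves to 21(W), 19(W), 17(W), 15(W); every one is W ⇒ L
L entries with 0 ≤ n ≤ 22: n = 0, 2, 4, 6, 8, 10, 12, 14, 16, 18, 20, 22; that makes 12.

12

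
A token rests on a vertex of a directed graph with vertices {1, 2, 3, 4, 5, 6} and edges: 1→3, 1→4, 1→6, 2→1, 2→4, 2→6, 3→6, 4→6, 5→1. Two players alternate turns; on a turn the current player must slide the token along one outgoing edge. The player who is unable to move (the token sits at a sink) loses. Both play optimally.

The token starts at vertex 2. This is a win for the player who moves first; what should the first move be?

Move to 6.

Use the standard recursion: the mover loses at a terminal position; elsewhere, the mover wins exactly when some move hands the opponent an L position.
Every edge goes from a vertex to one that appears earlier in the order 6, 3, 4, 1, 2, 5, so processing vertices in that order labels each vertex after all of its successors.
6: no outgoing edge → L
3: can move to 6, which is L ⇒ W
4: can move to 6, which is L ⇒ W
1: can move to 6, which is L ⇒ W
2: can move to 6, which is L ⇒ W
5: the only move is to 1(W), a W ⇒ L
From 2, the L positions reachable in one move are: 6.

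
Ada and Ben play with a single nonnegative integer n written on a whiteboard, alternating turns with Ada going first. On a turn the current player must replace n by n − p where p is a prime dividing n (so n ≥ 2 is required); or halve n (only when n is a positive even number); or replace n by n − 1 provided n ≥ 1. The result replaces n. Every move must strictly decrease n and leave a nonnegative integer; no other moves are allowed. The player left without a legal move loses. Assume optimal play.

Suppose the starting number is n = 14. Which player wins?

Ben wins.

Positions with no move are L. A position that does have a move is losing for the player to move precisely when every available move leads to a winning position for the opponent. Fill in the labels:
n=0: no move → L
n=1: →0(L), so W
n=2: →0(L), so W
n=3: →0(L), so W
n=4: →2(W), 3(W) — all W, so L
n=5: →0(L), so W
n=6: →4(L), so W
n=7: →0(L), so W
n=8: →4(L), so W
n=9: →6(W), 8(W) — all W, so L
n=10: →9(L), so W
n=11: →0(L), so W
n=12: →9(L), so W
n=13: →0(L), so W
n=14: →7(W), 12(W), 13(W) — all W, so L
Every move from 14 reaches a W position, so the mover loses.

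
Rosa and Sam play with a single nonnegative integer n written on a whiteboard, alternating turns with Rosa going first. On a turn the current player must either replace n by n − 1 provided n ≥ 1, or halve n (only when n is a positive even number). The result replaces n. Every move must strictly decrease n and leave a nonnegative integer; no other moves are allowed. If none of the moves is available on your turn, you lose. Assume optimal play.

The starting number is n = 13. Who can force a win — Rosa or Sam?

Sam wins.

Build the W/L table. Terminal = L. A non-terminal position is W if it has a move to some L; otherwise it is L.
n=0: no move → L
n=1: W (go to 0, an L position)
n=2: L (sole option 1(W) is W)
n=3: W (go to 2, an L position)
n=4: W (go to 2, an L position)
n=5: L (sole option 4(W) is W)
n=6: W (go to 5, an L position)
n=7: L (sole option 6(W) is W)
n=8: W (go to 7, an L position)
n=9: L (sole option 8(W) is W)
n=10: W (go to 5, an L position)
n=11: L (sole option 10(W) is W)
n=12: W (go to 11, an L position)
n=13: L (sole option 12(W) is W)
Every move from 13 reaches a W position, so the mover loses.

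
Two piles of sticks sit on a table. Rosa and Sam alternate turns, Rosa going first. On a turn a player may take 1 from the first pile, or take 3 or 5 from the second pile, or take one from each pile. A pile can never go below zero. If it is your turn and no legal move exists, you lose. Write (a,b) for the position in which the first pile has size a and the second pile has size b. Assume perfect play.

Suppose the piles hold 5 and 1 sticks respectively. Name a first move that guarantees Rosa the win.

Move to (4,1).

Work bottom-up. With no move the player to move loses. Otherwise the position is W if at least one move leads to an L position for the opponent, and L if every move leads to a W.
No move ever increases a pile, so every position that can arise here has a ≤ 5 and b ≤ 1; it is enough to label the cells with 0 ≤ a ≤ 5 and 0 ≤ b ≤ 1.
Every move lowers a or b (never raises either), so fill the grid row by row in increasing a, and left to right within a row: each cell's successors are then already labelled.
      b=0  b=1
a=0:    L    L
a=1:    W    W
a=2:    L    L
a=3:    W    W
a=4:    L    L
a=5:    W    W
Cells with no legal move (terminal, hence L): (0,0), (0,1).
The remaining L cells, each justified by listing all of its moves:
(2,0): →(1,0)(W) only, which is W, so L
(2,1): →(1,1)(W), (1,0)(W) — all W, so L
(4,0): →(3,0)(W) only, which is W, so L
(4,1): →(3,1)(W), (3,0)(W) — all W, so L
Every other cell has at least one move into one of the L cells above, so it is W.
From (5,1), the L positions reachable in one move are: (4,1), (4,0). Any move reaching one of these is winning.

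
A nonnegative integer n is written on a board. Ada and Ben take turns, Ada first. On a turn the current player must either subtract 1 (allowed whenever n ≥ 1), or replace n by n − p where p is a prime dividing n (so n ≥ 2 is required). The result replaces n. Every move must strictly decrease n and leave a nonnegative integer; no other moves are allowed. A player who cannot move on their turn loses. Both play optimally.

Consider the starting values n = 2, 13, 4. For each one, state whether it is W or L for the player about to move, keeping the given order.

2: W, 13: W, 4: L

Compute win/loss labels from the base case upward. A position with no move is L. Any other position is W if it can reach an L in one move, else L.
n=0: no move → L
n=1: →0(L), so W
n=2: →0(L), so W
n=3: →0(L), so W
n=4: →2(W), 3(W) — all W, so L
n=5: →0(L), so W
n=6: →4(L), so W
n=7: →0(L), so W
n=8: →6(W), 7(W) — all W, so L
n=9: →8(L), so W
n=10: →8(L), so W
n=11: →0(L), so W
n=12: →9(W), 10(W), 11(W) — all W, so L
n=13: →0(L), so W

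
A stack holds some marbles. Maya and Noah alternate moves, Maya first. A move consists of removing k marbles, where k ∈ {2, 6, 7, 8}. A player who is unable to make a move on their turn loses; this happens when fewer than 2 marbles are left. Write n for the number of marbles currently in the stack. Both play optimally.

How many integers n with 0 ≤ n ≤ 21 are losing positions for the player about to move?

Positions with no move are L. A position that does have a move is losing for the player to move precisely when every available move leads to a winning position for the opponent. Fill in the labels:
n=0: no move → L
n=1: no move → L
n=2: can move to 0, which is L ⇒ W
n=3: can move to 1, which is L ⇒ W
n=4: the only move is to 2(W), a W ⇒ L
n=5: the only move is to 3(W), a W ⇒ L
n=6: can move to 4, which is L ⇒ W
n=7: can move to 5, which is L ⇒ W
n=8: can move to 1, which is L ⇒ W
n=9: can move to 1, which is L ⇒ W
n=10: can move to 4, which is L ⇒ W
n=11: can move to 5, which is L ⇒ W
n=12: can move to 5, which is L ⇒ W
n=13: can move to 5, which is L ⇒ W
n=14: moves to 12(W), 8(W), 7(W), 6(W); every one is W ⇒ L
n=15: moves to 13(W), 9(W), 8(W), 7(W); every one is W ⇒ L
n=16: can move to 14, which is L ⇒ W
n=17: can move to 15, which is L ⇒ W
n=18: moves to 16(W), 12(W), 11(W), 10(W); every one is W ⇒ L
n=19: moves to 17(W), 13(W), 12(W), 11(W); every one is W ⇒ L
n=20: can move to 18, which is L ⇒ W
n=21: can move to 19, which is L ⇒ W
L entries with 0 ≤ n ≤ 21: n = 0, 1, 4, 5, 14, 15, 18, 19; that makes 8.

8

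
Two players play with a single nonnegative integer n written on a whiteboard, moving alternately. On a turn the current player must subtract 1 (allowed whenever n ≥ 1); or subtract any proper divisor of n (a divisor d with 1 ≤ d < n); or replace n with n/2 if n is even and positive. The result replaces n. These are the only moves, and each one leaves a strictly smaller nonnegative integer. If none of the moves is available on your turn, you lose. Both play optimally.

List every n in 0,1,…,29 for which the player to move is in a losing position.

0, 2, 5, 7, 9, 11, 13, 15, 17, 19, 21, 23, 25, 27, 29

Work bottom-up. With no move the player to move loses. Otherwise the position is W if at least one move leads to an L position for the opponent, and L if every move leads to a W.
n=0: no move → L
n=1: reaches L-position 0 → W
n=2: only reaches 1(W), which is W → L
n=3: reaches L-position 2 → W
n=4: reaches L-position 2 → W
n=5: only reaches 4(W), which is W → L
n=6: reaches L-position 5 → W
n=7: only reaches 6(W), which is W → L
n=8: reaches L-position 7 → W
n=9: only reaches 6(W), 8(W), all W → L
n=10: reaches L-position 5 → W
n=11: only reaches 10(W), which is W → L
n=12: reaches L-position 9 → W
n=13: only reaches 12(W), which is W → L
n=14: reaches L-position 7 → W
n=15: only reaches 10(W), 12(W), 14(W), all W → L
n=16: reaches L-position 15 → W
n=17: only reaches 16(W), which is W → L
n=18: reaches L-position 9 → W
n=19: only reaches 18(W), which is W → L
n=20: reaches L-position 15 → W
n=21: only reaches 14(W), 18(W), 20(W), all W → L
n=22: reaches L-position 11 → W
n=23: only reaches 22(W), which is W → L
n=24: reaches L-position 21 → W
n=25: only reaches 20(W), 24(W), all W → L
n=26: reaches L-position 13 → W
n=27: only reaches 18(W), 24(W), 26(W), all W → L
n=28: reaches L-position 21 → W
n=29: only reaches 28(W), which is W → L
Reading off the rows marked L gives the requested list; there are 15 such values of n.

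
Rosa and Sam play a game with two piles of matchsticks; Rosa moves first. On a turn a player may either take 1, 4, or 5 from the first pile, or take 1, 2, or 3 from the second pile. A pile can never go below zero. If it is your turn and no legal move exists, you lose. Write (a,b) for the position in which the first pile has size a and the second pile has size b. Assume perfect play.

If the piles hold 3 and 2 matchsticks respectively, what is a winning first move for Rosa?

Label each position W (a win for the player to move) or L (a loss). A position with no legal move is L; any other position is W exactly when some move reaches an L, and L when every move reaches a W.
No move ever increases a pile, so every position that can arise here has a ≤ 3 and b ≤ 2; it is enough to label the cells with 0 ≤ a ≤ 3 and 0 ≤ b ≤ 2.
Every move lowers a or b (never raises either), so fill the grid row by row in increasing a, and left to right within a row: each cell's successors are then already labelled.
      b=0  b=1  b=2
a=0:    L    W    W
a=1:    W    L    W
a=2:    L    W    W
a=3:    W    L    W
Cells with no legal move (terminal, hence L): (0,0).
The remaining L cells, each justified by listing all of its moves:
(1,1): L (options (0,1)(W), (1,0)(W) are all W)
(2,0): L (sole option (1,0)(W) is W)
(3,1): L (options (2,1)(W), (3,0)(W) are all W)
Every other cell has at least one move into one of the L cells above, so it is W.
From (3,2), the L positions reachable in one move are: (3,1).

Move to (3,1).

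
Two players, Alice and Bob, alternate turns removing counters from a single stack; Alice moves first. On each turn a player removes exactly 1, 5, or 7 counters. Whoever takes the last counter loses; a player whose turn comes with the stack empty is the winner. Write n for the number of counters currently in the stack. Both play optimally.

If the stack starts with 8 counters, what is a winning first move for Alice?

Label each position W (a win for the player to move) or L (a loss). A position with no legal move is W; any other position is W exactly when some move reaches an L, and L when every move reaches a W.
n=0: no move; the opponent has just taken the last counter and therefore loses → W
n=1: only reaches 0(W), which is W → L
n=2: reaches L-position 1 → W
n=3: only reaches 2(W), which is W → L
n=4: reaches L-position 3 → W
n=5: only reaches 4(W), 0(W), all W → L
n=6: reaches L-position 5 → W
n=7: only reaches 6(W), 2(W), 0(W), all W → L
n=8: reaches L-position 7 → W
From 8, the L positions reachable in one move are: 7, 3, 1. Any move reaching one of these is winning.

Remove 1, leaving 7.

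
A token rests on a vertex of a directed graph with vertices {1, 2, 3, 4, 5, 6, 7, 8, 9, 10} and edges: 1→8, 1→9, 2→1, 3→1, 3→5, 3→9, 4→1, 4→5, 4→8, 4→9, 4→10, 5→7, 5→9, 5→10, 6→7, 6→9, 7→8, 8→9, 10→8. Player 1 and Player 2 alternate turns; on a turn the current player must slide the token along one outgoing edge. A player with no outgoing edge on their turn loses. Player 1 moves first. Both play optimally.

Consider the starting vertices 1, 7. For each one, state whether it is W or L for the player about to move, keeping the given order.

Label each position W (a win for the player to move) or L (a loss). A position with no legal move is L; any other position is W exactly when some move reaches an L, and L when every move reaches a W.
Every edge goes from a vertex to one that appears earlier in the order 9, 8, 10, 1, 7, 6, 2, 5, 3, 4, so processing vertices in that order labels each vertex after all of its successors.
9: no outgoing edge → L
8: can move to 9, which is L ⇒ W
10: the only move is to 8(W), a W ⇒ L
1: can move to 9, which is L ⇒ W
7: the only move is to 8(W), a W ⇒ L
6: can move to 7, which is L ⇒ W
2: the only move is to 1(W), a W ⇒ L
5: can move to 7, which is L ⇒ W
3: can move to 9, which is L ⇒ W
4: can move to 10, which is L ⇒ W

1: W, 7: L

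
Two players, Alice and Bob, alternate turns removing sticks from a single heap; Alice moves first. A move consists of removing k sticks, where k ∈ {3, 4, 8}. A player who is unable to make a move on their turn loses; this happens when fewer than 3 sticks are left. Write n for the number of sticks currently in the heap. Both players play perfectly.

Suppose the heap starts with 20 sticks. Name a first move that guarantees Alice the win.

Remove 8, leaving 12.

Label each position W (a win for the player to move) or L (a loss). A position with no legal move is L; any other position is W exactly when some move reaches an L, and L when every move reaches a W.
n=0: no move → L
n=1: no move → L
n=2: no move → L
n=3: reaches L-position 0 → W
n=4: reaches L-position 1 → W
n=5: reaches L-position 2 → W
n=6: reaches L-position 2 → W
n=7: only reaches 4(W), 3(W), all W → L
n=8: reaches L-position 0 → W
n=9: reaches L-position 1 → W
n=10: reaches L-position 7 → W
n=11: reaches L-position 7 → W
n=12: only reaches 9(W), 8(W), 4(W), all W → L
n=13: only reaches 10(W), 9(W), 5(W), all W → L
n=14: only reaches 11(W), 10(W), 6(W), all W → L
n=15: reaches L-position 12 → W
n=16: reaches L-position 13 → W
n=17: reaches L-position 14 → W
n=18: reaches L-position 14 → W
n=19: only reaches 16(W), 15(W), 11(W), all W → L
n=20: reaches L-position 12 → W
From 20, the L positions reachable in one move are: 12.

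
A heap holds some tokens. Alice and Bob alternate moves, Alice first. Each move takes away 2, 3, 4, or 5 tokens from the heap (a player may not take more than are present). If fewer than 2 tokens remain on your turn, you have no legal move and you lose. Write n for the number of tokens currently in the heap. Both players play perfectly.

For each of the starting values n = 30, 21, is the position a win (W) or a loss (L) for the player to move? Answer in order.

30: W, 21: L

Classify positions by backward induction: terminal positions (no move available) are L. From any other position, the mover wins iff some move reaches an L.
n=0: no move → L
n=1: no move → L
n=2: reaches L-position 0 → W
n=3: reaches L-position 1 → W
n=4: reaches L-position 1 → W
n=5: reaches L-position 1 → W
n=6: reaches L-position 1 → W
n=7: only reaches 5(W), 4(W), 3(W), 2(W), all W → L
n=8: only reaches 6(W), 5(W), 4(W), 3(W), all W → L
n=9: reaches L-position 7 → W
n=10: reaches L-position 8 → W
n=11: reaches L-position 8 → W
n=12: reaches L-position 8 → W
n=13: reaches L-position 8 → W
n=14: only reaches 12(W), 11(W), 10(W), 9(W), all W → L
n=15: only reaches 13(W), 12(W), 11(W), 10(W), all W → L
n=16: reaches L-position 14 → W
n=17: reaches L-position 15 → W
n=18: reaches L-position 15 → W
n=19: reaches L-position 15 → W
n=20: reaches L-position 15 → W
n=21: only reaches 19(W), 18(W), 17(W), 16(W), all W → L
n=22: only reaches 20(W), 19(W), 18(W), 17(W), all W → L
n=23: reaches L-position 21 → W
n=24: reaches L-position 22 → W
n=25: reaches L-position 22 → W
n=26: reaches L-position 22 → W
n=27: reaches L-position 22 → W
n=28: only reaches 26(W), 25(W), 24(W), 23(W), all W → L
n=29: only reaches 27(W), 26(W), 25(W), 24(W), all W → L
n=30: reaches L-position 28 → W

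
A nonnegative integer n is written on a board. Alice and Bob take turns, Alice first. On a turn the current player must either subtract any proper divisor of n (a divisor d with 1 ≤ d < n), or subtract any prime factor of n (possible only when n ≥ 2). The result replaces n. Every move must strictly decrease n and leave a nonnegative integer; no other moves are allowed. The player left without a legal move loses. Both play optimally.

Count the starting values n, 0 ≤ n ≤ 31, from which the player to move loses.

Label each position W (a win for the player to move) or L (a loss). A position with no legal move is L; any other position is W exactly when some move reaches an L, and L when every move reaches a W.
n=0: no move → L
n=1: no move → L
n=2: W (go to 0, an L position)
n=3: W (go to 0, an L position)
n=4: L (options 2(W), 3(W) are all W)
n=5: W (go to 0, an L position)
n=6: W (go to 4, an L position)
n=7: W (go to 0, an L position)
n=8: W (go to 4, an L position)
n=9: L (options 6(W), 8(W) are all W)
n=10: W (go to 9, an L position)
n=11: W (go to 0, an L position)
n=12: W (go to 9, an L position)
n=13: W (go to 0, an L position)
n=14: L (options 7(W), 12(W), 13(W) are all W)
n=15: W (go to 14, an L position)
n=16: W (go to 14, an L position)
n=17: W (go to 0, an L position)
n=18: W (go to 9, an L position)
n=19: W (go to 0, an L position)
n=20: L (options 10(W), 15(W), 16(W), 18(W), 19(W) are all W)
n=21: W (go to 14, an L position)
n=22: W (go to 20, an L position)
n=23: W (go to 0, an L position)
n=24: W (go to 20, an L position)
n=25: W (go to 20, an L position)
n=26: L (options 13(W), 24(W), 25(W) are all W)
n=27: W (go to 26, an L position)
n=28: W (go to 14, an L position)
n=29: W (go to 0, an L position)
n=30: W (go to 20, an L position)
n=31: W (go to 0, an L position)
L entries with 0 ≤ n ≤ 31: n = 0, 1, 4, 9, 14, 20, 26; that makes 7.

7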